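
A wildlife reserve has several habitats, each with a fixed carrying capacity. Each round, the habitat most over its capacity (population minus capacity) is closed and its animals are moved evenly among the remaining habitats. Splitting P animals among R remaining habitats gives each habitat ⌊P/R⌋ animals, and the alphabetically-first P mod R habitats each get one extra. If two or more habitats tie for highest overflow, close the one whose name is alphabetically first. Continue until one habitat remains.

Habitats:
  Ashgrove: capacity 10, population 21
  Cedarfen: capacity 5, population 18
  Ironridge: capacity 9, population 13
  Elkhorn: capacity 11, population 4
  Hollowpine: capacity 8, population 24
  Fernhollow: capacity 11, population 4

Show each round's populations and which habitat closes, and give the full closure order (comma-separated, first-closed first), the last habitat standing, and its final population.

Round 1: Ashgrove=21 Cedarfen=18 Elkhorn=4 Fernhollow=4 Hollowpine=24 Ironridge=13 → close Hollowpine (overflow 16)
  24÷5 = 4 each, +1 to first 4
Round 2: Ashgrove=26 Cedarfen=23 Elkhorn=9 Fernhollow=9 Ironridge=17 → close Cedarfen (overflow 18)
  23÷4 = 5 each, +1 to first 3
Round 3: Ashgrove=32 Elkhorn=15 Fernhollow=15 Ironridge=22 → close Ashgrove (overflow 22)
  32÷3 = 10 each, +1 to first 2
Round 4: Elkhorn=26 Fernhollow=26 Ironridge=32 → close Ironridge (overflow 23)
  32÷2 = 16 each, +1 to first 0
Round 5: Elkhorn=42 Fernhollow=42 → close Elkhorn (overflow 31)
  42÷1 = 42 each, +1 to first 0

Closure order: Hollowpine, Cedarfen, Ashgrove, Ironridge, Elkhorn
Last habitat: Fernhollow with 84 animals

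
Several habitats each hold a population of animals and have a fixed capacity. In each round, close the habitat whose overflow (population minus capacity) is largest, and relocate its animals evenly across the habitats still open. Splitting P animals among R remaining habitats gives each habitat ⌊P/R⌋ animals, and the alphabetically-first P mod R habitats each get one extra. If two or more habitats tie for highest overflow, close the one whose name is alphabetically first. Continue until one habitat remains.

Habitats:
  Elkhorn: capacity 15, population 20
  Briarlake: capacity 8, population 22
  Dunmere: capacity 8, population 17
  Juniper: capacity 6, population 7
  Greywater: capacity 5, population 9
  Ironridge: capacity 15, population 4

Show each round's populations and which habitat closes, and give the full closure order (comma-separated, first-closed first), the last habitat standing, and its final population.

Round 1: Briarlake=22 Dunmere=17 Elkhorn=20 Greywater=9 Ironridge=4 Juniper=7 → close Briarlake (overflow 14)
  22÷5 = 4 each, +1 to first 2
Round 2: Dunmere=22 Elkhorn=25 Greywater=13 Ironridge=8 Juniper=11 → close Dunmere (overflow 14)
  22÷4 = 5 each, +1 to first 2
Round 3: Elkhorn=31 Greywater=19 Ironridge=13 Juniper=16 → close Elkhorn (overflow 16)
  31÷3 = 10 each, +1 to first 1
Round 4: Greywater=30 Ironridge=23 Juniper=26 → close Greywater (overflow 25)
  30÷2 = 15 each, +1 to first 0
Round 5: Ironridge=38 Juniper=41 → close Juniper (overflow 35)
  41÷1 = 41 each, +1 to first 0

Closure order: Briarlake, Dunmere, Elkhorn, Greywater, Juniper
Last habitat: Ironridge with 79 animals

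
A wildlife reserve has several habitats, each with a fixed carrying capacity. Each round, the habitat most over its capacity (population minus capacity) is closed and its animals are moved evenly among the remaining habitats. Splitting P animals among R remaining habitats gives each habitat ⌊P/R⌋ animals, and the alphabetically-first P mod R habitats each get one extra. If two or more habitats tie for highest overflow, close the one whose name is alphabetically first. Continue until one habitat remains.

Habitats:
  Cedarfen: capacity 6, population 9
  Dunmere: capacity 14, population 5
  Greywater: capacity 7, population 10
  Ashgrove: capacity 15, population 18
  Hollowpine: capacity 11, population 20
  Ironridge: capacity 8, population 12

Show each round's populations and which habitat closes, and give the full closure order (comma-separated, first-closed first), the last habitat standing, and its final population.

Closure order: Hollowpine, Ironridge, Ashgrove, Cedarfen, Greywater
Last habitat: Dunmere with 74 animals

Round 1: Ashgrove=18 Cedarfen=9 Dunmere=5 Greywater=10 Hollowpine=20 Ironridge=12 → close Hollowpine (overflow 9)
  20÷5 = 4 each, +1 to first 0
Round 2: Ashgrove=22 Cedarfen=13 Dunmere=9 Greywater=14 Ironridge=16 → close Ironridge (overflow 8)
  16÷4 = 4 each, +1 to first 0
Round 3: Ashgrove=26 Cedarfen=17 Dunmere=13 Greywater=18 → close Ashgrove (overflow 11)
  26÷3 = 8 each, +1 to first 2
Round 4: Cedarfen=26 Dunmere=22 Greywater=26 → close Cedarfen (overflow 20)
  26÷2 = 13 each, +1 to first 0
Round 5: Dunmere=35 Greywater=39 → close Greywater (overflow 32)
  39÷1 = 39 each, +1 to first 0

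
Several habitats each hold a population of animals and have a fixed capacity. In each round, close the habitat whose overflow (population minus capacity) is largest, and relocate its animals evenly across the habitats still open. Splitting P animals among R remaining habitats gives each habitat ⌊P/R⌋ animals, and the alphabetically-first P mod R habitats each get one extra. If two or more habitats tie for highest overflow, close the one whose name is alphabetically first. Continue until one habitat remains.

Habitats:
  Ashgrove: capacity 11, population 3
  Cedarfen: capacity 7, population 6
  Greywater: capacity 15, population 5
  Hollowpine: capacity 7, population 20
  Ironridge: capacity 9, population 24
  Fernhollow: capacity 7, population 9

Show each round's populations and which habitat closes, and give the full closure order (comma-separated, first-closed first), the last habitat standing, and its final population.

Closure order: Ironridge, Hollowpine, Fernhollow, Cedarfen, Ashgrove
Last habitat: Greywater with 67 animals

Round 1: Ashgrove=3 Cedarfen=6 Fernhollow=9 Greywater=5 Hollowpine=20 Ironridge=24 → close Ironridge (overflow 15)
  24÷5 = 4 each, +1 to first 4
Round 2: Ashgrove=8 Cedarfen=11 Fernhollow=14 Greywater=10 Hollowpine=24 → close Hollowpine (overflow 17)
  24÷4 = 6 each, +1 to first 0
Round 3: Ashgrove=14 Cedarfen=17 Fernhollow=20 Greywater=16 → close Fernhollow (overflow 13)
  20÷3 = 6 each, +1 to first 2
Round 4: Ashgrove=21 Cedarfen=24 Greywater=22 → close Cedarfen (overflow 17)
  24÷2 = 12 each, +1 to first 0
Round 5: Ashgrove=33 Greywater=34 → close Ashgrove (overflow 22)
  33÷1 = 33 each, +1 to first 0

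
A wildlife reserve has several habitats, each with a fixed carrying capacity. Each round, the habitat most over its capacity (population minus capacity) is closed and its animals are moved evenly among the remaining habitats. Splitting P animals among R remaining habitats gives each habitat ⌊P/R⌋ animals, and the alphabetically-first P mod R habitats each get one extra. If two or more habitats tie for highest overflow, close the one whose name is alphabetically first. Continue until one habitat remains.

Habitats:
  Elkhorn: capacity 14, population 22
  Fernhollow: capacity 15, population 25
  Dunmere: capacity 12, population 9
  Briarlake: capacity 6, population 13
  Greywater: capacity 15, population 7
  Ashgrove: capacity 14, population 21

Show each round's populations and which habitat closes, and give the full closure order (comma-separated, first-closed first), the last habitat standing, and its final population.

Closure order: Fernhollow, Elkhorn, Ashgrove, Briarlake, Dunmere
Last habitat: Greywater with 97 animals

Round 1: Ashgrove=21 Briarlake=13 Dunmere=9 Elkhorn=22 Fernhollow=25 Greywater=7 → close Fernhollow (overflow 10)
  25÷5 = 5 each, +1 to first 0
Round 2: Ashgrove=26 Briarlake=18 Dunmere=14 Elkhorn=27 Greywater=12 → close Elkhorn (overflow 13)
  27÷4 = 6 each, +1 to first 3
Round 3: Ashgrove=33 Briarlake=25 Dunmere=21 Greywater=18 → close Ashgrove (overflow 19)
  33÷3 = 11 each, +1 to first 0
Round 4: Briarlake=36 Dunmere=32 Greywater=29 → close Briarlake (overflow 30)
  36÷2 = 18 each, +1 to first 0
Round 5: Dunmere=50 Greywater=47 → close Dunmere (overflow 38)
  50÷1 = 50 each, +1 to first 0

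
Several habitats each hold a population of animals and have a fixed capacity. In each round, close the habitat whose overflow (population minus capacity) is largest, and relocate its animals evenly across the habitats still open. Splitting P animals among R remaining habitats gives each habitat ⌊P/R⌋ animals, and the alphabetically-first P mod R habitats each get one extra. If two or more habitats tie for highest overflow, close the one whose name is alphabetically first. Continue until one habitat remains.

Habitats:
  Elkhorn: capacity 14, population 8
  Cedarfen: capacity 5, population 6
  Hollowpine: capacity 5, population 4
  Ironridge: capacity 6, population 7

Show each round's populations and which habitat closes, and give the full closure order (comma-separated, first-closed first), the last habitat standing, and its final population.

Closure order: Cedarfen, Ironridge, Hollowpine
Last habitat: Elkhorn with 25 animals

Round 1: Cedarfen=6 Elkhorn=8 Hollowpine=4 Ironridge=7 → close Cedarfen (overflow 1)
  6÷3 = 2 each, +1 to first 0
Round 2: Elkhorn=10 Hollowpine=6 Ironridge=9 → close Ironridge (overflow 3)
  9÷2 = 4 each, +1 to first 1
Round 3: Elkhorn=15 Hollowpine=10 → close Hollowpine (overflow 5)
  10÷1 = 10 each, +1 to first 0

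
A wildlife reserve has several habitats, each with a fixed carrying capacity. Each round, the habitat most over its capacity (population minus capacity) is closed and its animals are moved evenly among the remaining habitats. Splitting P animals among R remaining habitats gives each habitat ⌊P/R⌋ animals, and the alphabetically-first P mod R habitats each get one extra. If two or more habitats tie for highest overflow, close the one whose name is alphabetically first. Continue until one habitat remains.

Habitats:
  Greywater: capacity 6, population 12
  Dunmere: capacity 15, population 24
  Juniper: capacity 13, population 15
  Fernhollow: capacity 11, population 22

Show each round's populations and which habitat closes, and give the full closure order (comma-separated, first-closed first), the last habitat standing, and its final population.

Round 1: Dunmere=24 Fernhollow=22 Greywater=12 Juniper=15 → close Fernhollow (overflow 11)
  22÷3 = 7 each, +1 to first 1
Round 2: Dunmere=32 Greywater=19 Juniper=22 → close Dunmere (overflow 17)
  32÷2 = 16 each, +1 to first 0
Round 3: Greywater=35 Juniper=38 → close Greywater (overflow 29)
  35÷1 = 35 each, +1 to first 0

Closure order: Fernhollow, Dunmere, Greywater
Last habitat: Juniper with 73 animals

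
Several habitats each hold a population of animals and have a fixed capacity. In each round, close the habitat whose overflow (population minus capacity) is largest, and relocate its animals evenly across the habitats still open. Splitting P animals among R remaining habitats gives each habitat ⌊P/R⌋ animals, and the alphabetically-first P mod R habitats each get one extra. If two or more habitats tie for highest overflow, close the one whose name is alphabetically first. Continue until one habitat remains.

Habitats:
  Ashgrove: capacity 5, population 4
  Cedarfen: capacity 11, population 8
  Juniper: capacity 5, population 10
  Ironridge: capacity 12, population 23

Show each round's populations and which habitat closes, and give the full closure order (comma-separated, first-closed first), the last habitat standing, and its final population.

Closure order: Ironridge, Juniper, Ashgrove
Last habitat: Cedarfen with 45 animals

Round 1: Ashgrove=4 Cedarfen=8 Ironridge=23 Juniper=10 → close Ironridge (overflow 11)
  23÷3 = 7 each, +1 to first 2
Round 2: Ashgrove=12 Cedarfen=16 Juniper=17 → close Juniper (overflow 12)
  17÷2 = 8 each, +1 to first 1
Round 3: Ashgrove=21 Cedarfen=24 → close Ashgrove (overflow 16)
  21÷1 = 21 each, +1 to first 0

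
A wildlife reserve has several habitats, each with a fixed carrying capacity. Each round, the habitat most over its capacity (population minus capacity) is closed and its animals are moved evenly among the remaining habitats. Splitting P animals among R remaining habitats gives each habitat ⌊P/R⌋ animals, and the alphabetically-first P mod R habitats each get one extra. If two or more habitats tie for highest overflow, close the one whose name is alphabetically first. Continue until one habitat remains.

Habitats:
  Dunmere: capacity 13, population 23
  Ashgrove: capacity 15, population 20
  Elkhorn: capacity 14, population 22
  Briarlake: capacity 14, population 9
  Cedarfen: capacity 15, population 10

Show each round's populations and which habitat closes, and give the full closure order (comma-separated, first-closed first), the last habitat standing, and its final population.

Round 1: Ashgrove=20 Briarlake=9 Cedarfen=10 Dunmere=23 Elkhorn=22 → close Dunmere (overflow 10)
  23÷4 = 5 each, +1 to first 3
Round 2: Ashgrove=26 Briarlake=15 Cedarfen=16 Elkhorn=27 → close Elkhorn (overflow 13)
  27÷3 = 9 each, +1 to first 0
Round 3: Ashgrove=35 Briarlake=24 Cedarfen=25 → close Ashgrove (overflow 20)
  35÷2 = 17 each, +1 to first 1
Round 4: Briarlake=42 Cedarfen=42 → close Briarlake (overflow 28)
  42÷1 = 42 each, +1 to first 0

Closure order: Dunmere, Elkhorn, Ashgrove, Briarlake
Last habitat: Cedarfen with 84 animals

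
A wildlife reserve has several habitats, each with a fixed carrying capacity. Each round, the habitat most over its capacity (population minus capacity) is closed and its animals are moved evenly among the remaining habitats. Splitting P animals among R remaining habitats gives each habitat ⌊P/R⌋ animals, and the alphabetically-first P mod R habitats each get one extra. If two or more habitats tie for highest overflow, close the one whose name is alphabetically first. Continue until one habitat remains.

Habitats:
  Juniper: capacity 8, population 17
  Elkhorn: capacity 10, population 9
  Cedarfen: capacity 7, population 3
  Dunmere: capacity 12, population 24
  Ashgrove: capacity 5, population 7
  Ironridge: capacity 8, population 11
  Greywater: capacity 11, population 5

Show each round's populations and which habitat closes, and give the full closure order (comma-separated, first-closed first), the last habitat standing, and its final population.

Closure order: Dunmere, Juniper, Ashgrove, Ironridge, Elkhorn, Cedarfen
Last habitat: Greywater with 76 animals

Round 1: Ashgrove=7 Cedarfen=3 Dunmere=24 Elkhorn=9 Greywater=5 Ironridge=11 Juniper=17 → close Dunmere (overflow 12)
  24÷6 = 4 each, +1 to first 0
Round 2: Ashgrove=11 Cedarfen=7 Elkhorn=13 Greywater=9 Ironridge=15 Juniper=21 → close Juniper (overflow 13)
  21÷5 = 4 each, +1 to first 1
Round 3: Ashgrove=16 Cedarfen=11 Elkhorn=17 Greywater=13 Ironridge=19 → close Ashgrove (overflow 11)
  16÷4 = 4 each, +1 to first 0
Round 4: Cedarfen=15 Elkhorn=21 Greywater=17 Ironridge=23 → close Ironridge (overflow 15)
  23÷3 = 7 each, +1 to first 2
Round 5: Cedarfen=23 Elkhorn=29 Greywater=24 → close Elkhorn (overflow 19)
  29÷2 = 14 each, +1 to first 1
Round 6: Cedarfen=38 Greywater=38 → close Cedarfen (overflow 31)
  38÷1 = 38 each, +1 to first 0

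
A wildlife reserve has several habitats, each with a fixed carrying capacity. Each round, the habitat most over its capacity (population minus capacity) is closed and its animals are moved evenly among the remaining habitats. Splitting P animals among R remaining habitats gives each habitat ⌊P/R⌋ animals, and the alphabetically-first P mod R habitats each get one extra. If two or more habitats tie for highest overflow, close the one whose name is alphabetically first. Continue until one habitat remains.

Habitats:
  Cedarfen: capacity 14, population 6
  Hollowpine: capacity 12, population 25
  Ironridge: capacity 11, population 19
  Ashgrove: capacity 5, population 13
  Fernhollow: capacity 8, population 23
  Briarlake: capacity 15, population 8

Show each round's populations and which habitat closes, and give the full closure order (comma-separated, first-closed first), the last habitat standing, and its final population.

Closure order: Fernhollow, Hollowpine, Ashgrove, Ironridge, Briarlake
Last habitat: Cedarfen with 94 animals

Round 1: Ashgrove=13 Briarlake=8 Cedarfen=6 Fernhollow=23 Hollowpine=25 Ironridge=19 → close Fernhollow (overflow 15)
  23÷5 = 4 each, +1 to first 3
Round 2: Ashgrove=18 Briarlake=13 Cedarfen=11 Hollowpine=29 Ironridge=23 → close Hollowpine (overflow 17)
  29÷4 = 7 each, +1 to first 1
Round 3: Ashgrove=26 Briarlake=20 Cedarfen=18 Ironridge=30 → close Ashgrove (overflow 21)
  26÷3 = 8 each, +1 to first 2
Round 4: Briarlake=29 Cedarfen=27 Ironridge=38 → close Ironridge (overflow 27)
  38÷2 = 19 each, +1 to first 0
Round 5: Briarlake=48 Cedarfen=46 → close Briarlake (overflow 33)
  48÷1 = 48 each, +1 to first 0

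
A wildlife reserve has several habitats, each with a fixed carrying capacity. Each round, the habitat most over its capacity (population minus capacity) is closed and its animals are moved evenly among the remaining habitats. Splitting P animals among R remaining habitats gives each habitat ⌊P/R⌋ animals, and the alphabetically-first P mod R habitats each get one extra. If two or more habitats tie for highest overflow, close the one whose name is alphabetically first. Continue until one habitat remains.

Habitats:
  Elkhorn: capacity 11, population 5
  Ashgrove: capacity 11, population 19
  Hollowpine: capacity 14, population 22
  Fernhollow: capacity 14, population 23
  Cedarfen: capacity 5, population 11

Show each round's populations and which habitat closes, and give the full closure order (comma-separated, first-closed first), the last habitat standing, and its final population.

Closure order: Fernhollow, Ashgrove, Cedarfen, Hollowpine
Last habitat: Elkhorn with 80 animals

Round 1: Ashgrove=19 Cedarfen=11 Elkhorn=5 Fernhollow=23 Hollowpine=22 → close Fernhollow (overflow 9)
  23÷4 = 5 each, +1 to first 3
Round 2: Ashgrove=25 Cedarfen=17 Elkhorn=11 Hollowpine=27 → close Ashgrove (overflow 14)
  25÷3 = 8 each, +1 to first 1
Round 3: Cedarfen=26 Elkhorn=19 Hollowpine=35 → close Cedarfen (overflow 21)
  26÷2 = 13 each, +1 to first 0
Round 4: Elkhorn=32 Hollowpine=48 → close Hollowpine (overflow 34)
  48÷1 = 48 each, +1 to first 0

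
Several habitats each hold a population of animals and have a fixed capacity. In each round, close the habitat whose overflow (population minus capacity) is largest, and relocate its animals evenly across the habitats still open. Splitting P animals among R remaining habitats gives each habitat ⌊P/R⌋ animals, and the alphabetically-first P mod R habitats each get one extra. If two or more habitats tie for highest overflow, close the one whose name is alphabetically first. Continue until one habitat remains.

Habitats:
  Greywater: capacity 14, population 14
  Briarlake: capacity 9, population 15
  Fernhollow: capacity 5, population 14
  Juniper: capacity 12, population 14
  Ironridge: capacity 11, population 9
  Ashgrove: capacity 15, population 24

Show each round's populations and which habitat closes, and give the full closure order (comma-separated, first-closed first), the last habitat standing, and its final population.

Round 1: Ashgrove=24 Briarlake=15 Fernhollow=14 Greywater=14 Ironridge=9 Juniper=14 → close Ashgrove (overflow 9)
  24÷5 = 4 each, +1 to first 4
Round 2: Briarlake=20 Fernhollow=19 Greywater=19 Ironridge=14 Juniper=18 → close Fernhollow (overflow 14)
  19÷4 = 4 each, +1 to first 3
Round 3: Briarlake=25 Greywater=24 Ironridge=19 Juniper=22 → close Briarlake (overflow 16)
  25÷3 = 8 each, +1 to first 1
Round 4: Greywater=33 Ironridge=27 Juniper=30 → close Greywater (overflow 19)
  33÷2 = 16 each, +1 to first 1
Round 5: Ironridge=44 Juniper=46 → close Juniper (overflow 34)
  46÷1 = 46 each, +1 to first 0

Closure order: Ashgrove, Fernhollow, Briarlake, Greywater, Juniper
Last habitat: Ironridge with 90 animals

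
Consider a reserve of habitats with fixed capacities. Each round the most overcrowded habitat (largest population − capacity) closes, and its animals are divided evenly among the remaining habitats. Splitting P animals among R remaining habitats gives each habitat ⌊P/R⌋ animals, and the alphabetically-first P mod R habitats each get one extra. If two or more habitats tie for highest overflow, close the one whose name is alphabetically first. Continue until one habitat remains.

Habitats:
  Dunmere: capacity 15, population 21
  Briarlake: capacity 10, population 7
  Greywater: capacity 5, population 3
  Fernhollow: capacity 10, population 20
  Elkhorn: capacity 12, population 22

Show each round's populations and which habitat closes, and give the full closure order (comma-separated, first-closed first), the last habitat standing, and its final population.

Round 1: Briarlake=7 Dunmere=21 Elkhorn=22 Fernhollow=20 Greywater=3 → close Elkhorn (overflow 10)
  22÷4 = 5 each, +1 to first 2
Round 2: Briarlake=13 Dunmere=27 Fernhollow=25 Greywater=8 → close Fernhollow (overflow 15)
  25÷3 = 8 each, +1 to first 1
Round 3: Briarlake=22 Dunmere=35 Greywater=16 → close Dunmere (overflow 20)
  35÷2 = 17 each, +1 to first 1
Round 4: Briarlake=40 Greywater=33 → close Briarlake (overflow 30)
  40÷1 = 40 each, +1 to first 0

Closure order: Elkhorn, Fernhollow, Dunmere, Briarlake
Last habitat: Greywater with 73 animals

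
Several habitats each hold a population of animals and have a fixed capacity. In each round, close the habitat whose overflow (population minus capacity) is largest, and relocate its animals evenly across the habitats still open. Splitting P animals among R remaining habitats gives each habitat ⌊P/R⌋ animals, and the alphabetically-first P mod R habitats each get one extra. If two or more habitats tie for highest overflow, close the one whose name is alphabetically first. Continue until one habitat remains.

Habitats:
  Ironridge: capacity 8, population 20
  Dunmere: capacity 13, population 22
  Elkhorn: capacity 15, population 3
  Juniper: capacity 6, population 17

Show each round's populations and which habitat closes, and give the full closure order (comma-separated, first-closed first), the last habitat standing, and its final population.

Round 1: Dunmere=22 Elkhorn=3 Ironridge=20 Juniper=17 → close Ironridge (overflow 12)
  20÷3 = 6 each, +1 to first 2
Round 2: Dunmere=29 Elkhorn=10 Juniper=23 → close Juniper (overflow 17)
  23÷2 = 11 each, +1 to first 1
Round 3: Dunmere=41 Elkhorn=21 → close Dunmere (overflow 28)
  41÷1 = 41 each, +1 to first 0

Closure order: Ironridge, Juniper, Dunmere
Last habitat: Elkhorn with 62 animals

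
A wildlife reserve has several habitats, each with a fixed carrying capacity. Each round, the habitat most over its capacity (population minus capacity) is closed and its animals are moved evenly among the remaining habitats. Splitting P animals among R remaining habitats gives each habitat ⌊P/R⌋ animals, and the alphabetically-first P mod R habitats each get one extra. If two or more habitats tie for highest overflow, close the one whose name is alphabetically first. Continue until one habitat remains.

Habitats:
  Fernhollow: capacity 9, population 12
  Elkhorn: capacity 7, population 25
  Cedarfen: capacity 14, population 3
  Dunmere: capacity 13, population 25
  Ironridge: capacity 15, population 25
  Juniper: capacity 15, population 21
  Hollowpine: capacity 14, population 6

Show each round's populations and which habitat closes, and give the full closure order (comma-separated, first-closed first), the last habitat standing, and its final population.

Round 1: Cedarfen=3 Dunmere=25 Elkhorn=25 Fernhollow=12 Hollowpine=6 Ironridge=25 Juniper=21 → close Elkhorn (overflow 18)
  25÷6 = 4 each, +1 to first 1
Round 2: Cedarfen=8 Dunmere=29 Fernhollow=16 Hollowpine=10 Ironridge=29 Juniper=25 → close Dunmere (overflow 16)
  29÷5 = 5 each, +1 to first 4
Round 3: Cedarfen=14 Fernhollow=22 Hollowpine=16 Ironridge=35 Juniper=30 → close Ironridge (overflow 20)
  35÷4 = 8 each, +1 to first 3
Round 4: Cedarfen=23 Fernhollow=31 Hollowpine=25 Juniper=38 → close Juniper (overflow 23)
  38÷3 = 12 each, +1 to first 2
Round 5: Cedarfen=36 Fernhollow=44 Hollowpine=37 → close Fernhollow (overflow 35)
  44÷2 = 22 each, +1 to first 0
Round 6: Cedarfen=58 Hollowpine=59 → close Hollowpine (overflow 45)
  59÷1 = 59 each, +1 to first 0

Closure order: Elkhorn, Dunmere, Ironridge, Juniper, Fernhollow, Hollowpine
Last habitat: Cedarfen with 117 animals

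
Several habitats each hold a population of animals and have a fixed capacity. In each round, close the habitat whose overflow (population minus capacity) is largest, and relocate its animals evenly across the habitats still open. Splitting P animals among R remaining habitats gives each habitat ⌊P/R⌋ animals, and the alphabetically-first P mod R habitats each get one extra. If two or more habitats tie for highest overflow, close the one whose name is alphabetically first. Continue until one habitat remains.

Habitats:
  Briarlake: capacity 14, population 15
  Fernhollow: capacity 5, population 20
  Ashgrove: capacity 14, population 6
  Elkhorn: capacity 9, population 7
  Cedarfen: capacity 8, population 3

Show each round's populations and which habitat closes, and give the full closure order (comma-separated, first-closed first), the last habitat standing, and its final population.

Round 1: Ashgrove=6 Briarlake=15 Cedarfen=3 Elkhorn=7 Fernhollow=20 → close Fernhollow (overflow 15)
  20÷4 = 5 each, +1 to first 0
Round 2: Ashgrove=11 Briarlake=20 Cedarfen=8 Elkhorn=12 → close Briarlake (overflow 6)
  20÷3 = 6 each, +1 to first 2
Round 3: Ashgrove=18 Cedarfen=15 Elkhorn=18 → close Elkhorn (overflow 9)
  18÷2 = 9 each, +1 to first 0
Round 4: Ashgrove=27 Cedarfen=24 → close Cedarfen (overflow 16)
  24÷1 = 24 each, +1 to first 0

Closure order: Fernhollow, Briarlake, Elkhorn, Cedarfen
Last habitat: Ashgrove with 51 animals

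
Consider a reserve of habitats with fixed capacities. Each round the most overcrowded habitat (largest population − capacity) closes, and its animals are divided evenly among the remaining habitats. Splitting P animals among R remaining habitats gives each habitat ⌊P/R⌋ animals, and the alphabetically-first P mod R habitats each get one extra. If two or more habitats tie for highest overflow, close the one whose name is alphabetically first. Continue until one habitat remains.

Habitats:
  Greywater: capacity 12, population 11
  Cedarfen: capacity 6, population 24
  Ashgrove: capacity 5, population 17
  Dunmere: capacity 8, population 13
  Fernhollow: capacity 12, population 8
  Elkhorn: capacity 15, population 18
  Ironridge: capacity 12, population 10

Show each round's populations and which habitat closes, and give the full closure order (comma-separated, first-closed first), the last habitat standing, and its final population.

Closure order: Cedarfen, Ashgrove, Dunmere, Elkhorn, Greywater, Fernhollow
Last habitat: Ironridge with 101 animals

Round 1: Ashgrove=17 Cedarfen=24 Dunmere=13 Elkhorn=18 Fernhollow=8 Greywater=11 Ironridge=10 → close Cedarfen (overflow 18)
  24÷6 = 4 each, +1 to first 0
Round 2: Ashgrove=21 Dunmere=17 Elkhorn=22 Fernhollow=12 Greywater=15 Ironridge=14 → close Ashgrove (overflow 16)
  21÷5 = 4 each, +1 to first 1
Round 3: Dunmere=22 Elkhorn=26 Fernhollow=16 Greywater=19 Ironridge=18 → close Dunmere (overflow 14)
  22÷4 = 5 each, +1 to first 2
Round 4: Elkhorn=32 Fernhollow=22 Greywater=24 Ironridge=23 → close Elkhorn (overflow 17)
  32÷3 = 10 each, +1 to first 2
Round 5: Fernhollow=33 Greywater=35 Ironridge=33 → close Greywater (overflow 23)
  35÷2 = 17 each, +1 to first 1
Round 6: Fernhollow=51 Ironridge=50 → close Fernhollow (overflow 39)
  51÷1 = 51 each, +1 to first 0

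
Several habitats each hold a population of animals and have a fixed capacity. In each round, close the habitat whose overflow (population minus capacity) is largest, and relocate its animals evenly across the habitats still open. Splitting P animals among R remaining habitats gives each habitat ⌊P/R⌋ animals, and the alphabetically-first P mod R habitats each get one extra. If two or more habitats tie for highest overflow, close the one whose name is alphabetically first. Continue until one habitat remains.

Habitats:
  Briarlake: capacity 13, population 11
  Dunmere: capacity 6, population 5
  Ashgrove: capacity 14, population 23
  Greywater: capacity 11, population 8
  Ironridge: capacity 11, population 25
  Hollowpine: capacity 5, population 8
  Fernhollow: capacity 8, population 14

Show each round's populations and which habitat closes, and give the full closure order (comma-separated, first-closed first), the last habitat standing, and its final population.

Closure order: Ironridge, Ashgrove, Fernhollow, Hollowpine, Dunmere, Briarlake
Last habitat: Greywater with 94 animals

Round 1: Ashgrove=23 Briarlake=11 Dunmere=5 Fernhollow=14 Greywater=8 Hollowpine=8 Ironridge=25 → close Ironridge (overflow 14)
  25÷6 = 4 each, +1 to first 1
Round 2: Ashgrove=28 Briarlake=15 Dunmere=9 Fernhollow=18 Greywater=12 Hollowpine=12 → close Ashgrove (overflow 14)
  28÷5 = 5 each, +1 to first 3
Round 3: Briarlake=21 Dunmere=15 Fernhollow=24 Greywater=17 Hollowpine=17 → close Fernhollow (overflow 16)
  24÷4 = 6 each, +1 to first 0
Round 4: Briarlake=27 Dunmere=21 Greywater=23 Hollowpine=23 → close Hollowpine (overflow 18)
  23÷3 = 7 each, +1 to first 2
Round 5: Briarlake=35 Dunmere=29 Greywater=30 → close Dunmere (overflow 23)
  29÷2 = 14 each, +1 to first 1
Round 6: Briarlake=50 Greywater=44 → close Briarlake (overflow 37)
  50÷1 = 50 each, +1 to first 0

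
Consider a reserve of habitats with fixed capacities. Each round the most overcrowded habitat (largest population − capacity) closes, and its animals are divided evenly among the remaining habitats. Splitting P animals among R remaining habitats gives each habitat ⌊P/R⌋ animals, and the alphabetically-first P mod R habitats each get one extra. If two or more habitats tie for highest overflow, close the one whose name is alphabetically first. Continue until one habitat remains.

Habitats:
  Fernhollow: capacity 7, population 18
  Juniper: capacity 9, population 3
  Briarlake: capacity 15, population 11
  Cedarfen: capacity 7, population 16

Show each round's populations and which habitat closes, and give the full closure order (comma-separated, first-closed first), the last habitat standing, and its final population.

Round 1: Briarlake=11 Cedarfen=16 Fernhollow=18 Juniper=3 → close Fernhollow (overflow 11)
  18÷3 = 6 each, +1 to first 0
Round 2: Briarlake=17 Cedarfen=22 Juniper=9 → close Cedarfen (overflow 15)
  22÷2 = 11 each, +1 to first 0
Round 3: Briarlake=28 Juniper=20 → close Briarlake (overflow 13)
  28÷1 = 28 each, +1 to first 0

Closure order: Fernhollow, Cedarfen, Briarlake
Last habitat: Juniper with 48 animals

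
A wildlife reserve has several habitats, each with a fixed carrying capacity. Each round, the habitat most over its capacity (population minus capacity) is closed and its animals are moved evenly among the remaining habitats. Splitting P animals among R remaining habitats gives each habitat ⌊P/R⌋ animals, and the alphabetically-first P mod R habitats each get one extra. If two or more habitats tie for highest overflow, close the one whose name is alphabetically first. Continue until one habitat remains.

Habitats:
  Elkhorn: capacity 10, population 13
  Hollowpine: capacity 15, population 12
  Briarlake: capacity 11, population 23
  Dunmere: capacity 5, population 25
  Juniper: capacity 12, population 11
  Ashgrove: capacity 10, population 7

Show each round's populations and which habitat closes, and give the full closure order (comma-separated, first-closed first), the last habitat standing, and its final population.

Round 1: Ashgrove=7 Briarlake=23 Dunmere=25 Elkhorn=13 Hollowpine=12 Juniper=11 → close Dunmere (overflow 20)
  25÷5 = 5 each, +1 to first 0
Round 2: Ashgrove=12 Briarlake=28 Elkhorn=18 Hollowpine=17 Juniper=16 → close Briarlake (overflow 17)
  28÷4 = 7 each, +1 to first 0
Round 3: Ashgrove=19 Elkhorn=25 Hollowpine=24 Juniper=23 → close Elkhorn (overflow 15)
  25÷3 = 8 each, +1 to first 1
Round 4: Ashgrove=28 Hollowpine=32 Juniper=31 → close Juniper (overflow 19)
  31÷2 = 15 each, +1 to first 1
Round 5: Ashgrove=44 Hollowpine=47 → close Ashgrove (overflow 34)
  44÷1 = 44 each, +1 to first 0

Closure order: Dunmere, Briarlake, Elkhorn, Juniper, Ashgrove
Last habitat: Hollowpine with 91 animals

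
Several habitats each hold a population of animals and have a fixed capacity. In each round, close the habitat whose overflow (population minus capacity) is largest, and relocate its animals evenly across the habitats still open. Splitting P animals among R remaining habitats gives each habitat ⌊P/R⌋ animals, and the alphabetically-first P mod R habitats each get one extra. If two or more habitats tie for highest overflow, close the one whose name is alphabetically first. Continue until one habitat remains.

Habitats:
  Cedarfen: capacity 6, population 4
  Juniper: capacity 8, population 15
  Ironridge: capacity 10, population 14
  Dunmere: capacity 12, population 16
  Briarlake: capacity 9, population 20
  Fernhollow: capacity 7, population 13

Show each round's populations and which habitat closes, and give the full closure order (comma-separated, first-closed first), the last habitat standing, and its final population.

Round 1: Briarlake=20 Cedarfen=4 Dunmere=16 Fernhollow=13 Ironridge=14 Juniper=15 → close Briarlake (overflow 11)
  20÷5 = 4 each, +1 to first 0
Round 2: Cedarfen=8 Dunmere=20 Fernhollow=17 Ironridge=18 Juniper=19 → close Juniper (overflow 11)
  19÷4 = 4 each, +1 to first 3
Round 3: Cedarfen=13 Dunmere=25 Fernhollow=22 Ironridge=22 → close Fernhollow (overflow 15)
  22÷3 = 7 each, +1 to first 1
Round 4: Cedarfen=21 Dunmere=32 Ironridge=29 → close Dunmere (overflow 20)
  32÷2 = 16 each, +1 to first 0
Round 5: Cedarfen=37 Ironridge=45 → close Ironridge (overflow 35)
  45÷1 = 45 each, +1 to first 0

Closure order: Briarlake, Juniper, Fernhollow, Dunmere, Ironridge
Last habitat: Cedarfen with 82 animals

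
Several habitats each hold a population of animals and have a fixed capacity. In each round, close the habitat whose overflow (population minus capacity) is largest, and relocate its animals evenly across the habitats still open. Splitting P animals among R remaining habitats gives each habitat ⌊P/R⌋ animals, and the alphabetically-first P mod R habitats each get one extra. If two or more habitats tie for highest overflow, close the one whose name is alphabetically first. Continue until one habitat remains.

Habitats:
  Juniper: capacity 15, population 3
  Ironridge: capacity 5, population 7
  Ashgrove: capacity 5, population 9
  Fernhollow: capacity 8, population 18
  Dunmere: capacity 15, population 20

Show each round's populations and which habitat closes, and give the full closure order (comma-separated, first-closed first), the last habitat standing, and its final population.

Closure order: Fernhollow, Dunmere, Ashgrove, Ironridge
Last habitat: Juniper with 57 animals

Round 1: Ashgrove=9 Dunmere=20 Fernhollow=18 Ironridge=7 Juniper=3 → close Fernhollow (overflow 10)
  18÷4 = 4 each, +1 to first 2
Round 2: Ashgrove=14 Dunmere=25 Ironridge=11 Juniper=7 → close Dunmere (overflow 10)
  25÷3 = 8 each, +1 to first 1
Round 3: Ashgrove=23 Ironridge=19 Juniper=15 → close Ashgrove (overflow 18)
  23÷2 = 11 each, +1 to first 1
Round 4: Ironridge=31 Juniper=26 → close Ironridge (overflow 26)
  31÷1 = 31 each, +1 to first 0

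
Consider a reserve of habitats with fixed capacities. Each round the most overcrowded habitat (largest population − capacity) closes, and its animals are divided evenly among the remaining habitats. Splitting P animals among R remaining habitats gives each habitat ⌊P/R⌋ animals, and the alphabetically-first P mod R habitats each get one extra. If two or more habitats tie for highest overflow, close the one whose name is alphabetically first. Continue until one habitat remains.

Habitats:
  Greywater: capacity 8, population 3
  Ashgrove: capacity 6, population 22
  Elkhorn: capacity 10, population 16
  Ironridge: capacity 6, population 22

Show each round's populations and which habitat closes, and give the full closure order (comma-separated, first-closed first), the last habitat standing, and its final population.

Round 1: Ashgrove=22 Elkhorn=16 Greywater=3 Ironridge=22 → close Ashgrove (overflow 16)
  22÷3 = 7 each, +1 to first 1
Round 2: Elkhorn=24 Greywater=10 Ironridge=29 → close Ironridge (overflow 23)
  29÷2 = 14 each, +1 to first 1
Round 3: Elkhorn=39 Greywater=24 → close Elkhorn (overflow 29)
  39÷1 = 39 each, +1 to first 0

Closure order: Ashgrove, Ironridge, Elkhorn
Last habitat: Greywater with 63 animals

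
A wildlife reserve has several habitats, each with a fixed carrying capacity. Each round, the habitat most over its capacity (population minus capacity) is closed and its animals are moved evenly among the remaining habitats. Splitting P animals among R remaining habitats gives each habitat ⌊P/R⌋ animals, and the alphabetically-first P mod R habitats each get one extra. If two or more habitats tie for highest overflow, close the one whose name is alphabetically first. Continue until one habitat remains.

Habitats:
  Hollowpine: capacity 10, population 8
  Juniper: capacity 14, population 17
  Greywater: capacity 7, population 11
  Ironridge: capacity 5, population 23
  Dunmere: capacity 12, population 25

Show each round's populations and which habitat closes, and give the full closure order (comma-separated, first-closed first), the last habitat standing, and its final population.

Round 1: Dunmere=25 Greywater=11 Hollowpine=8 Ironridge=23 Juniper=17 → close Ironridge (overflow 18)
  23÷4 = 5 each, +1 to first 3
Round 2: Dunmere=31 Greywater=17 Hollowpine=14 Juniper=22 → close Dunmere (overflow 19)
  31÷3 = 10 each, +1 to first 1
Round 3: Greywater=28 Hollowpine=24 Juniper=32 → close Greywater (overflow 21)
  28÷2 = 14 each, +1 to first 0
Round 4: Hollowpine=38 Juniper=46 → close Juniper (overflow 32)
  46÷1 = 46 each, +1 to first 0

Closure order: Ironridge, Dunmere, Greywater, Juniper
Last habitat: Hollowpine with 84 animals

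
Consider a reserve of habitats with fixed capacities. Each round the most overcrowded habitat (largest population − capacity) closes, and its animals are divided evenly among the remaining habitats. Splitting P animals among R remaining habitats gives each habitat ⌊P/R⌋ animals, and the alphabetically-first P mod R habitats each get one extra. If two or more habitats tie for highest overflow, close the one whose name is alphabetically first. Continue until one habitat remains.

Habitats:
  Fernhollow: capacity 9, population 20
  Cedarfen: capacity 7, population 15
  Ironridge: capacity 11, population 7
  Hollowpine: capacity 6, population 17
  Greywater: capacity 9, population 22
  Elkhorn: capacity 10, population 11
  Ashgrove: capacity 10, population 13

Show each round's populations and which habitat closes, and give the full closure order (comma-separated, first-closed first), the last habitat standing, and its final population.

Round 1: Ashgrove=13 Cedarfen=15 Elkhorn=11 Fernhollow=20 Greywater=22 Hollowpine=17 Ironridge=7 → close Greywater (overflow 13)
  22÷6 = 3 each, +1 to first 4
Round 2: Ashgrove=17 Cedarfen=19 Elkhorn=15 Fernhollow=24 Hollowpine=20 Ironridge=10 → close Fernhollow (overflow 15)
  24÷5 = 4 each, +1 to first 4
Round 3: Ashgrove=22 Cedarfen=24 Elkhorn=20 Hollowpine=25 Ironridge=14 → close Hollowpine (overflow 19)
  25÷4 = 6 each, +1 to first 1
Round 4: Ashgrove=29 Cedarfen=30 Elkhorn=26 Ironridge=20 → close Cedarfen (overflow 23)
  30÷3 = 10 each, +1 to first 0
Round 5: Ashgrove=39 Elkhorn=36 Ironridge=30 → close Ashgrove (overflow 29)
  39÷2 = 19 each, +1 to first 1
Round 6: Elkhorn=56 Ironridge=49 → close Elkhorn (overflow 46)
  56÷1 = 56 each, +1 to first 0

Closure order: Greywater, Fernhollow, Hollowpine, Cedarfen, Ashgrove, Elkhorn
Last habitat: Ironridge with 105 animals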